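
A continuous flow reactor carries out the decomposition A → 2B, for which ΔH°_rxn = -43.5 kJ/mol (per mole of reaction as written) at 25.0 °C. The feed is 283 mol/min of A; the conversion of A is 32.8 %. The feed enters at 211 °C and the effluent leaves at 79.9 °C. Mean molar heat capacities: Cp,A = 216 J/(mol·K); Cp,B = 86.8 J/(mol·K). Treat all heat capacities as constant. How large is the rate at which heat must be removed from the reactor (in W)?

Extent of reaction ξ = 0.328 × 283 = 92.824 mol/min
Reaction term: ξ·ΔH°_rxn = 92.824 × -43.5 = -4037.8 kJ/min
Sensible, feed 211→25 °C: -11370 kJ/min
Outlet flows (mol/min): A 190.18, B 185.65
Sensible, products 25→79.9 °C: 3139.9 kJ/min
Q = ΔH = -12268 kJ/min = -204.46 kW
Heat removed = 204460 W

Q_out = 204000 W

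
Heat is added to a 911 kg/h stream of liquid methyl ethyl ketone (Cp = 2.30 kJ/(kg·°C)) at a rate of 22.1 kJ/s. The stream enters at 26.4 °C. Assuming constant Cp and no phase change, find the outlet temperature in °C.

Q = 22.1 kJ/s = 79560 kJ/h
ΔT = Q/(ṁ·Cp) = 79560/(911×2.30) = 37.971 K
T_out = 26.4 + 37.971 = 64.371 °C

T_out = 64.4 °C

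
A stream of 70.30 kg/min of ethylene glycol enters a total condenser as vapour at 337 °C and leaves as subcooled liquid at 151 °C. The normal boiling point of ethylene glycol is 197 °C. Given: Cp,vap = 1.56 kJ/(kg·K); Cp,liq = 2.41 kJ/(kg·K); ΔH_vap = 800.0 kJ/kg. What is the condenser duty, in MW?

Q_c = 1.32 MW

vapour 337→197 °C: -218.4 kJ/kg
condensation at 197 °C: -800 kJ/kg
liquid 197→151 °C: -110.86 kJ/kg
Δh = -218.4 + -800 + -110.86 = -1129.3 kJ/kg
Q = ṁ·Δh = 70.30 kg/min × -1129.3 kJ/kg = -79387 kJ/min
|Q| = 1323.1 kW = 1.3231 MW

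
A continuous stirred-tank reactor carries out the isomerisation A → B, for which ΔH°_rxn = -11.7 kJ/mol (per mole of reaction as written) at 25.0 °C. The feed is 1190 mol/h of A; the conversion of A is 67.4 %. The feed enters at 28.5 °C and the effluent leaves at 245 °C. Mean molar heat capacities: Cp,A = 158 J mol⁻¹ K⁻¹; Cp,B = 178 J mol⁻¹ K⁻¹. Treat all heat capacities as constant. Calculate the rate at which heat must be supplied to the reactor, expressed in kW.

Extent of reaction ξ = 0.674 × 1190 = 802.06 mol/h
Reaction term: ξ·ΔH°_rxn = 802.06 × -11.7 = -9384.1 kJ/h
Sensible, feed 28.5→25 °C: -658.07 kJ/h
Outlet flows (mol/h): A 387.94, B 802.06
Sensible, products 25→245 °C: 44893 kJ/h
Q = ΔH = 34851 kJ/h = 9.6809 kW
Heat supplied = 9.6809 kW

Q_in = 9.68 kW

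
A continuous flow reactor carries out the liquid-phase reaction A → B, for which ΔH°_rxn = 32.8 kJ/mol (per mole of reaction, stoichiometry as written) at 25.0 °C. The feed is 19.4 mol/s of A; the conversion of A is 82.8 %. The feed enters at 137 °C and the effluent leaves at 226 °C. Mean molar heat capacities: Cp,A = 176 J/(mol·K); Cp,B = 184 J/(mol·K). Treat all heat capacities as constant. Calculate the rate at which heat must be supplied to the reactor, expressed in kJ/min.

Extent of reaction ξ = 0.828 × 19.4 = 16.063 mol/s
Reaction term: ξ·ΔH°_rxn = 16.063 × 32.8 = 526.87 kJ/s
Sensible, feed 137→25 °C: -382.41 kJ/s
Outlet flows (mol/s): A 3.3368, B 16.063
Sensible, products 25→226 °C: 712.12 kJ/s
Q = ΔH = 856.58 kJ/s = 856.58 kW
Heat supplied = 51395 kJ/min

Q_in = 51400 kJ/min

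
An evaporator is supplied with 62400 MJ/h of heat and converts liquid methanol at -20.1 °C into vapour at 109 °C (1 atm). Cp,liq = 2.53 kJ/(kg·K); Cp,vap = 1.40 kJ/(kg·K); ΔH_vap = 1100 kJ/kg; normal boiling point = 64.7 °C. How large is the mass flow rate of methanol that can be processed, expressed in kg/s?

ṁ = 12.6 kg/s

Δh = 2.53×(64.7−-20.1) + 1100 + 1.40×(109−64.7) = 1376.6 kJ/kg
Q = 62400 MJ/h = 17333 kJ/s = 17333 kJ/s
ṁ = Q/Δh = 17333 / 1376.6 = 12.592 kg/s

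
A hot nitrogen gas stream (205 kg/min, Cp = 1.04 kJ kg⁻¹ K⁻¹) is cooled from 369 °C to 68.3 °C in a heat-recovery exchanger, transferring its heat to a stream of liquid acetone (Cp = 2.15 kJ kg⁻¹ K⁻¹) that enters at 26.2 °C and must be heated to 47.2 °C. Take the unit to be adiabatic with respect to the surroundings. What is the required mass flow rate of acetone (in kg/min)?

ṁ_c = 1420 kg/min

Heat released by hot stream: Q = 205 × 1.04 × (369 − 68.3) = 64109 kJ/min
Energy balance on cold side (adiabatic exchanger): Q = ṁ_c·Cp_c·(T_c,out − T_c,in)
ṁ_c = 64109 / [2.15 × (47.2 − 26.2)] = 1419.9 kg/min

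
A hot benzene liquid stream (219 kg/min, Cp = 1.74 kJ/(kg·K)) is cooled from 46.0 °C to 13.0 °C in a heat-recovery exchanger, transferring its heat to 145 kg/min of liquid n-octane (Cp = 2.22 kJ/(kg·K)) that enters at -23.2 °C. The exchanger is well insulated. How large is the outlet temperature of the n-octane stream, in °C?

T_c,out = 15.9 °C

Heat released by hot stream: Q = 219 × 1.74 × (46.0 − 13.0) = 12575 kJ/min
Energy balance on cold side (adiabatic exchanger): Q = ṁ_c·Cp_c·(T_c,out − T_c,in)
T_c,out = -23.2 + 12575/(145 × 2.22) = 15.865 °C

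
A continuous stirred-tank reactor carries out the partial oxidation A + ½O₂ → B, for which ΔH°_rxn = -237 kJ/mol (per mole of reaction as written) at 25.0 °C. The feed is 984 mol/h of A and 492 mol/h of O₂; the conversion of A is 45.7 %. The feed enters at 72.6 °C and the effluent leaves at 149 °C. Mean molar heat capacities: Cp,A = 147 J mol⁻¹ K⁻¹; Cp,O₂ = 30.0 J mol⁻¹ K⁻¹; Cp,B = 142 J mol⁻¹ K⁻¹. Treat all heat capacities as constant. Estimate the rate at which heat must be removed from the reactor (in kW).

Q_out = 26.5 kW

Extent of reaction ξ = 0.457 × 984 = 449.69 mol/h
Reaction term: ξ·ΔH°_rxn = 449.69 × -237 = -106580 kJ/h
Sensible, feed 72.6→25 °C: -7587.8 kJ/h
Outlet flows (mol/h): A 534.31, O₂ 267.16, B 449.69
Sensible, products 25→149 °C: 18651 kJ/h
Q = ΔH = -95513 kJ/h = -26.531 kW
Heat removed = 26.531 kW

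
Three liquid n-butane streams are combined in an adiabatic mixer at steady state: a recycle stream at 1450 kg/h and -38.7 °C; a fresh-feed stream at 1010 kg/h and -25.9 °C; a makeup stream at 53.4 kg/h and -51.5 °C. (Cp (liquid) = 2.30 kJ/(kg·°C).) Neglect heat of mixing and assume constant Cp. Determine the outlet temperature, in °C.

T_out = -33.8 °C

No heat crosses the boundary, so H_out = H_in.
Σ ṁᵢCp,ᵢTᵢ = 1450×2.30×-38.7 + 1010×2.30×-25.9 + 53.4×2.30×-51.5 = -195560
Σ ṁᵢCp,ᵢ = 1450×2.30 + 1010×2.30 + 53.4×2.30 = 5780.8
T_out = -195560 / 5780.8 = -33.828 °C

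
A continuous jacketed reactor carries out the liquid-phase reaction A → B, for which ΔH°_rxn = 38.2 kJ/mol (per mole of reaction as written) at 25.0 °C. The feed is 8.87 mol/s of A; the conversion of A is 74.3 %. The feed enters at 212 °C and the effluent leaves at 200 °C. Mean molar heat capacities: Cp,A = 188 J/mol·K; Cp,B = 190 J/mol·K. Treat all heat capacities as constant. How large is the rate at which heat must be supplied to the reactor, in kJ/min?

Extent of reaction ξ = 0.743 × 8.87 = 6.5904 mol/s
Reaction term: ξ·ΔH°_rxn = 6.5904 × 38.2 = 251.75 kJ/s
Sensible, feed 212→25 °C: -311.83 kJ/s
Outlet flows (mol/s): A 2.2796, B 6.5904
Sensible, products 25→200 °C: 294.13 kJ/s
Q = ΔH = 234.05 kJ/s = 234.05 kW
Heat supplied = 14043 kJ/min

Q_in = 14000 kJ/min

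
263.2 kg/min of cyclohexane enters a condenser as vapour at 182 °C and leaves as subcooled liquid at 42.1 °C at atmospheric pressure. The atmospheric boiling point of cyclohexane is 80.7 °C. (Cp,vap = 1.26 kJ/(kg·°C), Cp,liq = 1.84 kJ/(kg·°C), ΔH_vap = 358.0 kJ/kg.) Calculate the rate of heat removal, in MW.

vapour 182→80.7 °C: -127.64 kJ/kg
condensation at 80.7 °C: -358 kJ/kg
liquid 80.7→42.1 °C: -71.024 kJ/kg
Δh = -127.64 + -358 + -71.024 = -556.66 kJ/kg
Q = ṁ·Δh = 263.2 kg/min × -556.66 kJ/kg = -146510 kJ/min
|Q| = 2441.9 kW = 2.4419 MW

Q_c = 2.44 MW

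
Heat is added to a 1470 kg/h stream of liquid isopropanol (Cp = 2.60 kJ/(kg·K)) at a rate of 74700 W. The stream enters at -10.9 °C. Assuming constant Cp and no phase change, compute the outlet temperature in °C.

T_out = 59.5 °C

Q = 74700 W = 268920 kJ/h
ΔT = Q/(ṁ·Cp) = 268920/(1470×2.60) = 70.361 K
T_out = -10.9 + 70.361 = 59.461 °C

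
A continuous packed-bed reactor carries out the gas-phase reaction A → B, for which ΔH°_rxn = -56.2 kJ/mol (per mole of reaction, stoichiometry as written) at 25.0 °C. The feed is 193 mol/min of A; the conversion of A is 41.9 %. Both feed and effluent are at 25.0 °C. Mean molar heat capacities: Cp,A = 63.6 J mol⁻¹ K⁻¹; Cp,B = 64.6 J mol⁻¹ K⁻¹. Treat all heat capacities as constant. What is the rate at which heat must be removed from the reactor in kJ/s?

Q_out = 75.7 kJ/s

Extent of reaction ξ = 0.419 × 193 = 80.867 mol/min
Reaction term: ξ·ΔH°_rxn = 80.867 × -56.2 = -4544.7 kJ/min
Q = ΔH = -4544.7 kJ/min = -75.745 kW
Heat removed = 75.745 kJ/s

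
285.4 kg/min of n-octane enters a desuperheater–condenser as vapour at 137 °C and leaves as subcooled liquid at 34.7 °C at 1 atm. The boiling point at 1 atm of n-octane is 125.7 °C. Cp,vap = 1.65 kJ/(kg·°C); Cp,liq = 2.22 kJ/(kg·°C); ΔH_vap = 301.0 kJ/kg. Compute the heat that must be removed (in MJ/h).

vapour 137→125.7 °C: -18.645 kJ/kg
condensation at 125.7 °C: -301 kJ/kg
liquid 125.7→34.7 °C: -202.02 kJ/kg
Δh = -18.645 + -301 + -202.02 = -521.66 kJ/kg
Q = ṁ·Δh = 285.4 kg/min × -521.66 kJ/kg = -148880 kJ/min
|Q| = 2481.4 kW = 8933 MJ/h

Q_c = 8930 MJ/h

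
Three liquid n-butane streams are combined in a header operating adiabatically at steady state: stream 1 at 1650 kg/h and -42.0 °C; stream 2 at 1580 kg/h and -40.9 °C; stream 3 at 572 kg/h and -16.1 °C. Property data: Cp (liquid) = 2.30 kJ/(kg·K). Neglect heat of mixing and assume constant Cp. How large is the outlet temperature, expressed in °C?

T_out = -37.6 °C

Adiabatic, steady state ⇒ Σ ṁᵢCp,ᵢ(T_out − Tᵢ) = 0
Σ ṁᵢCp,ᵢTᵢ = 1650×2.30×-42.0 + 1580×2.30×-40.9 + 572×2.30×-16.1 = -329200
Σ ṁᵢCp,ᵢ = 1650×2.30 + 1580×2.30 + 572×2.30 = 8744.6
T_out = -329200 / 8744.6 = -37.646 °C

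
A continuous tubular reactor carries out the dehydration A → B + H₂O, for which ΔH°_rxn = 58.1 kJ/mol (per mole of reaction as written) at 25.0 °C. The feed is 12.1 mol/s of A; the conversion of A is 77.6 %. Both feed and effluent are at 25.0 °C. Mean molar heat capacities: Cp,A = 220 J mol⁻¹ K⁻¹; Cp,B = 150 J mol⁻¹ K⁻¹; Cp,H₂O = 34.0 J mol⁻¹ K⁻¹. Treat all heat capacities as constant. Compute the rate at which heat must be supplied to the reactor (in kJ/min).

Q_in = 32700 kJ/min

Extent of reaction ξ = 0.776 × 12.1 = 9.3896 mol/s
Reaction term: ξ·ΔH°_rxn = 9.3896 × 58.1 = 545.54 kJ/s
Q = ΔH = 545.54 kJ/s = 545.54 kW
Heat supplied = 32732 kJ/min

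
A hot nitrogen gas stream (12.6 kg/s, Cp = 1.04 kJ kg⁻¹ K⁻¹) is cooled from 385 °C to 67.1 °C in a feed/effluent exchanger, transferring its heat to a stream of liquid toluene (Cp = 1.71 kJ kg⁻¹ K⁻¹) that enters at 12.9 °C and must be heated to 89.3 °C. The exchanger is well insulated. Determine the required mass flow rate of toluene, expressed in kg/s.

Heat released by hot stream: Q = 12.6 × 1.04 × (385 − 67.1) = 4165.8 kJ/s
Energy balance on cold side (adiabatic exchanger): Q = ṁ_c·Cp_c·(T_c,out − T_c,in)
ṁ_c = 4165.8 / [1.71 × (89.3 − 12.9)] = 31.886 kg/s

ṁ_c = 31.9 kg/s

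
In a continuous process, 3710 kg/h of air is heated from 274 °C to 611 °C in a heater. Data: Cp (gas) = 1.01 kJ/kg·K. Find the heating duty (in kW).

Q = 351 kW

Q = ṁ·Cp·ΔT = 3710 × 1.01 × (611 − 274) = 1.2628e+06 kJ/h
Converting: 1.2628e+06 / 3600 s = 350.77 kW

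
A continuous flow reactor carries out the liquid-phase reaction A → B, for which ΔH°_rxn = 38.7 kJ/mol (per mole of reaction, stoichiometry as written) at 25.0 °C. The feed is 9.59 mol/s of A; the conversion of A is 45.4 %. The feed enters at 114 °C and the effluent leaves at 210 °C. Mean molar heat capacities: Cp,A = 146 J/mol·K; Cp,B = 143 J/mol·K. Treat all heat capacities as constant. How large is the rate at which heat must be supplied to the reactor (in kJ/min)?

Extent of reaction ξ = 0.454 × 9.59 = 4.3539 mol/s
Reaction term: ξ·ΔH°_rxn = 4.3539 × 38.7 = 168.49 kJ/s
Sensible, feed 114→25 °C: -124.61 kJ/s
Outlet flows (mol/s): A 5.2361, B 4.3539
Sensible, products 25→210 °C: 256.61 kJ/s
Q = ΔH = 300.49 kJ/s = 300.49 kW
Heat supplied = 18029 kJ/min

Q_in = 18000 kJ/min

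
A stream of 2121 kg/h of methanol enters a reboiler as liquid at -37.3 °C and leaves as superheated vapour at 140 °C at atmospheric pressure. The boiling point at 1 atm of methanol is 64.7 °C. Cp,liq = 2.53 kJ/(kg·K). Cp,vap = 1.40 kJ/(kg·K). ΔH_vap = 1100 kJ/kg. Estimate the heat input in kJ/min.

Q = 51700 kJ/min

liquid -37.3→64.7 °C: 258.06 kJ/kg
vaporisation at 64.7 °C: 1100 kJ/kg
vapour 64.7→140 °C: 105.42 kJ/kg
Δh = 258.06 + 1100 + 105.42 = 1463.5 kJ/kg
Q = ṁ·Δh = 2121 kg/h × 1463.5 kJ/kg = 3.104e+06 kJ/h
|Q| = 862.23 kW = 51734 kJ/min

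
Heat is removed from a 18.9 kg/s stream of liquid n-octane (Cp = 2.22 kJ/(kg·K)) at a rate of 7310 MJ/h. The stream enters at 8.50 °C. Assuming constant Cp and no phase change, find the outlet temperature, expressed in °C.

T_out = -39.9 °C

Q = 7310 MJ/h = 2030.6 kJ/s
ΔT = Q/(ṁ·Cp) = 2030.6/(18.9×2.22) = 48.395 K
T_out = 8.50 − 48.395 = -39.895 °C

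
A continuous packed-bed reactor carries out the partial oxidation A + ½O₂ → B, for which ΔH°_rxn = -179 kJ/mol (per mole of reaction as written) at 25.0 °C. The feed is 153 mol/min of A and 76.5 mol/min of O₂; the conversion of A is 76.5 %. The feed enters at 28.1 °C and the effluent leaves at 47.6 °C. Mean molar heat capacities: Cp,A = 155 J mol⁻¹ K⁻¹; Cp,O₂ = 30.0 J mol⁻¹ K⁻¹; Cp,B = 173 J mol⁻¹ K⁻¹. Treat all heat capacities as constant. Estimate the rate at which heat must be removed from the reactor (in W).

Q_out = 341000 W

Extent of reaction ξ = 0.765 × 153 = 117.05 mol/min
Reaction term: ξ·ΔH°_rxn = 117.05 × -179 = -20951 kJ/min
Sensible, feed 28.1→25 °C: -80.631 kJ/min
Outlet flows (mol/min): A 35.955, O₂ 17.977, B 117.05
Sensible, products 25→47.6 °C: 595.76 kJ/min
Q = ΔH = -20436 kJ/min = -340.6 kW
Heat removed = 340600 W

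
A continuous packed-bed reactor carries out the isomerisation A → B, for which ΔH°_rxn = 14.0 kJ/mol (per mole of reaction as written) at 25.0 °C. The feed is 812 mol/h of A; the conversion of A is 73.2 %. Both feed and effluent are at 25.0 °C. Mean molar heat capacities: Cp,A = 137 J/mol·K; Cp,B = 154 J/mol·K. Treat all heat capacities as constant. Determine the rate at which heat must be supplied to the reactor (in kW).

Q_in = 2.31 kW

Extent of reaction ξ = 0.732 × 812 = 594.38 mol/h
Reaction term: ξ·ΔH°_rxn = 594.38 × 14.0 = 8321.4 kJ/h
Q = ΔH = 8321.4 kJ/h = 2.3115 kW
Heat supplied = 2.3115 kW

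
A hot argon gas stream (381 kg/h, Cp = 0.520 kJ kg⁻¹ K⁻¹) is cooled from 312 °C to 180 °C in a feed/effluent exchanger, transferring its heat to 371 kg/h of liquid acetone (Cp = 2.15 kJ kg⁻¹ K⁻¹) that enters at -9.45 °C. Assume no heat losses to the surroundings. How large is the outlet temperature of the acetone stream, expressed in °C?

T_c,out = 23.3 °C

Heat released by hot stream: Q = 381 × 0.520 × (312 − 180) = 26152 kJ/h
Energy balance on cold side (adiabatic exchanger): Q = ṁ_c·Cp_c·(T_c,out − T_c,in)
T_c,out = -9.45 + 26152/(371 × 2.15) = 23.336 °C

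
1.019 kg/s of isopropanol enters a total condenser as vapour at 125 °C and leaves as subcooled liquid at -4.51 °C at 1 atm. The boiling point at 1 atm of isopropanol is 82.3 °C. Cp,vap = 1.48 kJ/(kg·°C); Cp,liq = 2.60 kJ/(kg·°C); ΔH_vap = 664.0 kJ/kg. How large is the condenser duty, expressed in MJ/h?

vapour 125→82.3 °C: -63.196 kJ/kg
condensation at 82.3 °C: -664 kJ/kg
liquid 82.3→-4.51 °C: -225.71 kJ/kg
Δh = -63.196 + -664 + -225.71 = -952.9 kJ/kg
Q = ṁ·Δh = 1.019 kg/s × -952.9 kJ/kg = -971.01 kJ/s
|Q| = 971.01 kW = 3495.6 MJ/h

Q_c = 3500 MJ/h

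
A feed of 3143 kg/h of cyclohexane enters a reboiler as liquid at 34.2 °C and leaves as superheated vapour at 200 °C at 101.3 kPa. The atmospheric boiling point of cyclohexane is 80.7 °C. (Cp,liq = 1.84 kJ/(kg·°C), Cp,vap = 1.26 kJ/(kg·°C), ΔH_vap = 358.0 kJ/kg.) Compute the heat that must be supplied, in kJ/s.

liquid 34.2→80.7 °C: 85.56 kJ/kg
vaporisation at 80.7 °C: 358 kJ/kg
vapour 80.7→200 °C: 150.32 kJ/kg
Δh = 85.56 + 358 + 150.32 = 593.88 kJ/kg
Q = ṁ·Δh = 3143 kg/h × 593.88 kJ/kg = 1.8666e+06 kJ/h
|Q| = 518.49 kW

Q = 518 kJ/s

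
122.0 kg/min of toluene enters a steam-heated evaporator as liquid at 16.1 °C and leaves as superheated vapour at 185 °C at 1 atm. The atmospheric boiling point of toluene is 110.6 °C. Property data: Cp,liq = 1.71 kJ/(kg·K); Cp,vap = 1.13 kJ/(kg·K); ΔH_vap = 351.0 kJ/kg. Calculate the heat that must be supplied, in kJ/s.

liquid 16.1→110.6 °C: 161.59 kJ/kg
vaporisation at 110.6 °C: 351 kJ/kg
vapour 110.6→185 °C: 84.072 kJ/kg
Δh = 161.59 + 351 + 84.072 = 596.67 kJ/kg
Q = ṁ·Δh = 122.0 kg/min × 596.67 kJ/kg = 72793 kJ/min
|Q| = 1213.2 kW

Q = 1210 kJ/s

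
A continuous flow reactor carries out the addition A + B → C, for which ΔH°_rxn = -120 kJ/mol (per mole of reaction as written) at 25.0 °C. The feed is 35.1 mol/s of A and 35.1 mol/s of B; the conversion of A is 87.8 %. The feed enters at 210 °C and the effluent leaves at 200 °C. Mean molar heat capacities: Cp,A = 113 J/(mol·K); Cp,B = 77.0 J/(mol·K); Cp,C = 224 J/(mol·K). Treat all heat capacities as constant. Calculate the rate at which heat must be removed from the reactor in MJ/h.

Q_out = 12900 MJ/h

Extent of reaction ξ = 0.878 × 35.1 = 30.818 mol/s
Reaction term: ξ·ΔH°_rxn = 30.818 × -120 = -3698.1 kJ/s
Sensible, feed 210→25 °C: -1233.8 kJ/s
Outlet flows (mol/s): A 4.2822, B 4.2822, C 30.818
Sensible, products 25→200 °C: 1350.4 kJ/s
Q = ΔH = -3581.5 kJ/s = -3581.5 kW
Heat removed = 12893 MJ/h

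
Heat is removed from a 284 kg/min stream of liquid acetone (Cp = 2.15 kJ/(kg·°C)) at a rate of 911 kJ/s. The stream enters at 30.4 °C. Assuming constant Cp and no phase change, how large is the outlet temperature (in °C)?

Q = 911 kJ/s = 54660 kJ/min
ΔT = Q/(ṁ·Cp) = 54660/(284×2.15) = 89.519 K
T_out = 30.4 − 89.519 = -59.119 °C

T_out = -59.1 °C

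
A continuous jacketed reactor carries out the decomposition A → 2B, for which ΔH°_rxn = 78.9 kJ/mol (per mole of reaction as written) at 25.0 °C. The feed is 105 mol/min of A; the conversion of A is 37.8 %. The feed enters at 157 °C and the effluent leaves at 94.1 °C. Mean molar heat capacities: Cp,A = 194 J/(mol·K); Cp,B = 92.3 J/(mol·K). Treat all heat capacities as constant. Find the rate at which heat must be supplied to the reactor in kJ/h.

Q_in = 109000 kJ/h

Extent of reaction ξ = 0.378 × 105 = 39.69 mol/min
Reaction term: ξ·ΔH°_rxn = 39.69 × 78.9 = 3131.5 kJ/min
Sensible, feed 157→25 °C: -2688.8 kJ/min
Outlet flows (mol/min): A 65.31, B 79.38
Sensible, products 25→94.1 °C: 1381.8 kJ/min
Q = ΔH = 1824.5 kJ/min = 30.408 kW
Heat supplied = 109470 kJ/h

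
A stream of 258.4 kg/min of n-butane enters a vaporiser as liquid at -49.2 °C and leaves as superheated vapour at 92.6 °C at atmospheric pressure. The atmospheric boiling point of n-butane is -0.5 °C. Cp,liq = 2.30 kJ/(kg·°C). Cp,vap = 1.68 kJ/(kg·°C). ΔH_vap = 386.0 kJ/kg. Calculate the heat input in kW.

Q = 2820 kW

liquid -49.2→-0.5 °C: 112.01 kJ/kg
vaporisation at -0.5 °C: 386 kJ/kg
vapour -0.5→92.6 °C: 156.41 kJ/kg
Δh = 112.01 + 386 + 156.41 = 654.42 kJ/kg
Q = ṁ·Δh = 258.4 kg/min × 654.42 kJ/kg = 169100 kJ/min
|Q| = 2818.4 kW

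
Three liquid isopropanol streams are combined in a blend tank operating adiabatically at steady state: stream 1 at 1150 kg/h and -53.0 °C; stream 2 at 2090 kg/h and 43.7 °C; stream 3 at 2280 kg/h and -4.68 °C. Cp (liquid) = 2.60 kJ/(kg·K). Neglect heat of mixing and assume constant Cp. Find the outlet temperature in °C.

T_out = 3.57 °C

Energy balance with Q = 0: Σ ṁᵢCp,ᵢ(T_out − Tᵢ) = 0
T_out = Σ ṁᵢCp,ᵢTᵢ / Σ ṁᵢCp,ᵢ
      = 51253 / 14352 = 3.5711 °C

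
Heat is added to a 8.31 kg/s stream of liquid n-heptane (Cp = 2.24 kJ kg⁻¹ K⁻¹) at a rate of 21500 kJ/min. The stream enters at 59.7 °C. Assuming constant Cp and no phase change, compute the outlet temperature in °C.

T_out = 79.0 °C

Q = 21500 kJ/min = 358.33 kJ/s
ΔT = Q/(ṁ·Cp) = 358.33/(8.31×2.24) = 19.25 K
T_out = 59.7 + 19.25 = 78.95 °C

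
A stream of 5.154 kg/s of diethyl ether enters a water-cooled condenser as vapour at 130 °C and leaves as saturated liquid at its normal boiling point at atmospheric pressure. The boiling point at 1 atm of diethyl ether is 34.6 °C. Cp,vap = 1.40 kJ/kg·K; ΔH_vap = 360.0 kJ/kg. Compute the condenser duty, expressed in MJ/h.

vapour 130→34.6 °C: -133.56 kJ/kg
condensation at 34.6 °C: -360 kJ/kg
Δh = -133.56 + -360 = -493.56 kJ/kg
Q = ṁ·Δh = 5.154 kg/s × -493.56 kJ/kg = -2543.8 kJ/s
|Q| = 2543.8 kW = 9157.7 MJ/h

Q_c = 9160 MJ/h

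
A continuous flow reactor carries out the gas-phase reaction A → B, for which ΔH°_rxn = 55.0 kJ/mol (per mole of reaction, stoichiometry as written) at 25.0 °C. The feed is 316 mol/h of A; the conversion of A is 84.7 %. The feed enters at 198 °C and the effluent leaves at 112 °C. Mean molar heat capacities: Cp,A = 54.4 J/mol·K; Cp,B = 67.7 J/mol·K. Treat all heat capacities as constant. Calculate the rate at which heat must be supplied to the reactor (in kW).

Extent of reaction ξ = 0.847 × 316 = 267.65 mol/h
Reaction term: ξ·ΔH°_rxn = 267.65 × 55.0 = 14721 kJ/h
Sensible, feed 198→25 °C: -2973.9 kJ/h
Outlet flows (mol/h): A 48.348, B 267.65
Sensible, products 25→112 °C: 1805.3 kJ/h
Q = ΔH = 13552 kJ/h = 3.7645 kW
Heat supplied = 3.7645 kW

Q_in = 3.76 kW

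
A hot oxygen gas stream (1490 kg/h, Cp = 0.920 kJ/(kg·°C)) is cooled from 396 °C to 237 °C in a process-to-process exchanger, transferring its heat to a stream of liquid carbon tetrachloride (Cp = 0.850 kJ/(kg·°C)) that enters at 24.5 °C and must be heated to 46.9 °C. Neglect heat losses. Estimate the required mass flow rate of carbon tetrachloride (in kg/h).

ṁ_c = 11400 kg/h

Heat released by hot stream: Q = 1490 × 0.920 × (396 − 237) = 217960 kJ/h
Energy balance on cold side (adiabatic exchanger): Q = ṁ_c·Cp_c·(T_c,out − T_c,in)
ṁ_c = 217960 / [0.850 × (46.9 − 24.5)] = 11447 kg/h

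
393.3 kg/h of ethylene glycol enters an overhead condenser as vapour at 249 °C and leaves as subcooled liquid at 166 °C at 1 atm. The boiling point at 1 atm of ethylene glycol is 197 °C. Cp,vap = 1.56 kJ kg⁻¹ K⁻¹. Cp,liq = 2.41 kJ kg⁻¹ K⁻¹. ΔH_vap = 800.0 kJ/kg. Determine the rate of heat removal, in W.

Q_c = 104000 W

vapour 249→197 °C: -81.12 kJ/kg
condensation at 197 °C: -800 kJ/kg
liquid 197→166 °C: -74.71 kJ/kg
Δh = -81.12 + -800 + -74.71 = -955.83 kJ/kg
Q = ṁ·Δh = 393.3 kg/h × -955.83 kJ/kg = -375930 kJ/h
|Q| = 104.42 kW = 104420 W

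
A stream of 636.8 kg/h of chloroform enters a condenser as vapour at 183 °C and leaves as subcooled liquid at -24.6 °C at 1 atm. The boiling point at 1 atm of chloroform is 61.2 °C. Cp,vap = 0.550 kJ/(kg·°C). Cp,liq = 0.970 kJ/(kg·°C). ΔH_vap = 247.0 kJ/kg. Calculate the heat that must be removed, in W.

Q_c = 70300 W

vapour 183→61.2 °C: -66.99 kJ/kg
condensation at 61.2 °C: -247 kJ/kg
liquid 61.2→-24.6 °C: -83.226 kJ/kg
Δh = -66.99 + -247 + -83.226 = -397.22 kJ/kg
Q = ṁ·Δh = 636.8 kg/h × -397.22 kJ/kg = -252950 kJ/h
|Q| = 70.263 kW = 70263 W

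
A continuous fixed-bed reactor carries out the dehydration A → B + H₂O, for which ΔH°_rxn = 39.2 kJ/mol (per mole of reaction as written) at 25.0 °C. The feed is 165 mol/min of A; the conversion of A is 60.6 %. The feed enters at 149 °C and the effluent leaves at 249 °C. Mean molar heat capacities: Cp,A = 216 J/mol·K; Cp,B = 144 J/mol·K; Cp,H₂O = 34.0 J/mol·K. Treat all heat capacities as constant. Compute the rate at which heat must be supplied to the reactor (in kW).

Q_in = 111 kW

Extent of reaction ξ = 0.606 × 165 = 99.99 mol/min
Reaction term: ξ·ΔH°_rxn = 99.99 × 39.2 = 3919.6 kJ/min
Sensible, feed 149→25 °C: -4419.4 kJ/min
Outlet flows (mol/min): A 65.01, B 99.99, H₂O 99.99
Sensible, products 25→249 °C: 7132.2 kJ/min
Q = ΔH = 6632.5 kJ/min = 110.54 kW
Heat supplied = 110.54 kW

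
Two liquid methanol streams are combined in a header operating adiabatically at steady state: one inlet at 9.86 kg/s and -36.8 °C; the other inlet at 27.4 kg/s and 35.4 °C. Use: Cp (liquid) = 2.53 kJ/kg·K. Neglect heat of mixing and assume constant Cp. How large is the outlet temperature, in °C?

T_out = 16.3 °C

No heat crosses the boundary, so H_out = H_in.
T_out = Σ ṁᵢCp,ᵢTᵢ / Σ ṁᵢCp,ᵢ
      = 1536 / 94.268 = 16.294 °C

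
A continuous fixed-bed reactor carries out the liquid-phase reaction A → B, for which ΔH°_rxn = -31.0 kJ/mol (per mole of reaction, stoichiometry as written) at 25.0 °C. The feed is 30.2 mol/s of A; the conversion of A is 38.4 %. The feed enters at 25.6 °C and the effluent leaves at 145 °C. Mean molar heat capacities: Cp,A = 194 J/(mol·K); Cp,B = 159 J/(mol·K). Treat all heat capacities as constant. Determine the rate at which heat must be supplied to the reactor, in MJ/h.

Extent of reaction ξ = 0.384 × 30.2 = 11.597 mol/s
Reaction term: ξ·ΔH°_rxn = 11.597 × -31.0 = -359.5 kJ/s
Sensible, feed 25.6→25 °C: -3.5153 kJ/s
Outlet flows (mol/s): A 18.603, B 11.597
Sensible, products 25→145 °C: 654.35 kJ/s
Q = ΔH = 291.33 kJ/s = 291.33 kW
Heat supplied = 1048.8 MJ/h

Q_in = 1050 MJ/h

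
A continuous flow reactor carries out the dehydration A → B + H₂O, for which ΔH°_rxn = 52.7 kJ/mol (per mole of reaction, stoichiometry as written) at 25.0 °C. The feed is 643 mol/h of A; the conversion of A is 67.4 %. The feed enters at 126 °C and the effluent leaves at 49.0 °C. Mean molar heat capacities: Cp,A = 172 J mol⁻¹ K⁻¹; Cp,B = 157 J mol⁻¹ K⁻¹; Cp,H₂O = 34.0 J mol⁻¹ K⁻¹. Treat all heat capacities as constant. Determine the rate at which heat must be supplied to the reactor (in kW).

Q_in = 4.03 kW

Extent of reaction ξ = 0.674 × 643 = 433.38 mol/h
Reaction term: ξ·ΔH°_rxn = 433.38 × 52.7 = 22839 kJ/h
Sensible, feed 126→25 °C: -11170 kJ/h
Outlet flows (mol/h): A 209.62, B 433.38, H₂O 433.38
Sensible, products 25→49.0 °C: 2851.9 kJ/h
Q = ΔH = 14521 kJ/h = 4.0336 kW
Heat supplied = 4.0336 kW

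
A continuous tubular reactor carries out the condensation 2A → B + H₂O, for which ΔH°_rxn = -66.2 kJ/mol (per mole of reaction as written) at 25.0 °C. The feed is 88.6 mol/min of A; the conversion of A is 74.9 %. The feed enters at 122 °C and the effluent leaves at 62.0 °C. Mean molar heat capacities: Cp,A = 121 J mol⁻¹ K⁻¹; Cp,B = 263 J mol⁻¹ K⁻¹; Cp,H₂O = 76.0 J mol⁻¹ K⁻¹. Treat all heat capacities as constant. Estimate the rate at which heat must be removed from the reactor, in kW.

Q_out = 45.3 kW

Extent of reaction ξ = 0.749 × 88.6 / 2 = 33.181 mol/min
Reaction term: ξ·ΔH°_rxn = 33.181 × -66.2 = -2196.6 kJ/min
Sensible, feed 122→25 °C: -1039.9 kJ/min
Outlet flows (mol/min): A 22.239, B 33.181, H₂O 33.181
Sensible, products 25→62.0 °C: 515.75 kJ/min
Q = ΔH = -2720.7 kJ/min = -45.345 kW
Heat removed = 45.345 kW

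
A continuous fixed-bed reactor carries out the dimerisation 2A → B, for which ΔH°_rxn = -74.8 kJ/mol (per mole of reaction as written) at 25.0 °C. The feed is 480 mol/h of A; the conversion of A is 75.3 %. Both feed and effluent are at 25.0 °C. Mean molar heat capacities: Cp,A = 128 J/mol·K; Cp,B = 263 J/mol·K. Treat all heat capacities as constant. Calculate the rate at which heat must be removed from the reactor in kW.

Q_out = 3.75 kW

Extent of reaction ξ = 0.753 × 480 / 2 = 180.72 mol/h
Reaction term: ξ·ΔH°_rxn = 180.72 × -74.8 = -13518 kJ/h
Q = ΔH = -13518 kJ/h = -3.755 kW
Heat removed = 3.755 kW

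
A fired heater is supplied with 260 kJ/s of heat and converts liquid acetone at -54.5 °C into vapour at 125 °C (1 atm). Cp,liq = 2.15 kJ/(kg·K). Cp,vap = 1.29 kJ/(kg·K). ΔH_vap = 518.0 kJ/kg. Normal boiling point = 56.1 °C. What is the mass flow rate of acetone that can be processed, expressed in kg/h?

ṁ = 1110 kg/h

Δh = 2.15×(56.1−-54.5) + 518.0 + 1.29×(125−56.1) = 844.67 kJ/kg
Q = 260 kJ/s = 260 kJ/s = 936000 kJ/h
ṁ = Q/Δh = 936000 / 844.67 = 1108.1 kg/h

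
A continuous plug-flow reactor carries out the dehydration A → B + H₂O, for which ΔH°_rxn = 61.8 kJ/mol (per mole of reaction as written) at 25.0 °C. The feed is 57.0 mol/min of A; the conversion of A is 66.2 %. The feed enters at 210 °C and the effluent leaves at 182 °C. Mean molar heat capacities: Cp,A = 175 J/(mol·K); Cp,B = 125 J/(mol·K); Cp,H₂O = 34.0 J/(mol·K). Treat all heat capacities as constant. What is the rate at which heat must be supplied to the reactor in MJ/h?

Extent of reaction ξ = 0.662 × 57.0 = 37.734 mol/min
Reaction term: ξ·ΔH°_rxn = 37.734 × 61.8 = 2332 kJ/min
Sensible, feed 210→25 °C: -1845.4 kJ/min
Outlet flows (mol/min): A 19.266, B 37.734, H₂O 37.734
Sensible, products 25→182 °C: 1471.3 kJ/min
Q = ΔH = 1957.9 kJ/min = 32.631 kW
Heat supplied = 117.47 MJ/h

Q_in = 117 MJ/h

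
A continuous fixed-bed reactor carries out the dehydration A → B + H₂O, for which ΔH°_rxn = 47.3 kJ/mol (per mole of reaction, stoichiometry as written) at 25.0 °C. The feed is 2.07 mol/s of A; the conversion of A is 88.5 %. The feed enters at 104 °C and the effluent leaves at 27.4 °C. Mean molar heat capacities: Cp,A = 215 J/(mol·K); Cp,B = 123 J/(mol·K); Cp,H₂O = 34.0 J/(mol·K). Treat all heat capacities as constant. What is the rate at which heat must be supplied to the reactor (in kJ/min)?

Extent of reaction ξ = 0.885 × 2.07 = 1.8319 mol/s
Reaction term: ξ·ΔH°_rxn = 1.8319 × 47.3 = 86.651 kJ/s
Sensible, feed 104→25 °C: -35.159 kJ/s
Outlet flows (mol/s): A 0.23805, B 1.8319, H₂O 1.8319
Sensible, products 25→27.4 °C: 0.81311 kJ/s
Q = ΔH = 52.305 kJ/s = 52.305 kW
Heat supplied = 3138.3 kJ/min

Q_in = 3140 kJ/min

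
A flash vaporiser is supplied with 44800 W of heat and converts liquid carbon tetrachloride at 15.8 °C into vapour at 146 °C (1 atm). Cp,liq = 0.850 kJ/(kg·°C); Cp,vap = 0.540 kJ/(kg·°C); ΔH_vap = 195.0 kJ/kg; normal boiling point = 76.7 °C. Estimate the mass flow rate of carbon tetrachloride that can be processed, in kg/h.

ṁ = 568 kg/h

Δh = 0.850×(76.7−15.8) + 195.0 + 0.540×(146−76.7) = 284.19 kJ/kg
Q = 44800 W = 44.8 kJ/s = 161280 kJ/h
ṁ = Q/Δh = 161280 / 284.19 = 567.51 kg/h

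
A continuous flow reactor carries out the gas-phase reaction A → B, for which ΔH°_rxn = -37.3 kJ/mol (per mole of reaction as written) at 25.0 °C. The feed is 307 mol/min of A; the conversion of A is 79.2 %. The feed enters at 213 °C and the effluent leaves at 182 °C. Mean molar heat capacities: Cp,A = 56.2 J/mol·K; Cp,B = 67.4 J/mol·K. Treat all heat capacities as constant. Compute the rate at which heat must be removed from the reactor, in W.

Extent of reaction ξ = 0.792 × 307 = 243.14 mol/min
Reaction term: ξ·ΔH°_rxn = 243.14 × -37.3 = -9069.3 kJ/min
Sensible, feed 213→25 °C: -3243.6 kJ/min
Outlet flows (mol/min): A 63.856, B 243.14
Sensible, products 25→182 °C: 3136.3 kJ/min
Q = ΔH = -9176.6 kJ/min = -152.94 kW
Heat removed = 152940 W

Q_out = 153000 W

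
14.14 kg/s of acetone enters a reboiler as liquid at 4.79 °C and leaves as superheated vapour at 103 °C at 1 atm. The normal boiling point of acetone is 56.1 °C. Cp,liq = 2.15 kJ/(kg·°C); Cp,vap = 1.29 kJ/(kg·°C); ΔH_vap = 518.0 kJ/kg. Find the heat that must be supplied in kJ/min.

Q = 584000 kJ/min

liquid 4.79→56.1 °C: 110.32 kJ/kg
vaporisation at 56.1 °C: 518 kJ/kg
vapour 56.1→103 °C: 60.501 kJ/kg
Δh = 110.32 + 518 + 60.501 = 688.82 kJ/kg
Q = ṁ·Δh = 14.14 kg/s × 688.82 kJ/kg = 9739.9 kJ/s
|Q| = 9739.9 kW = 584390 kJ/min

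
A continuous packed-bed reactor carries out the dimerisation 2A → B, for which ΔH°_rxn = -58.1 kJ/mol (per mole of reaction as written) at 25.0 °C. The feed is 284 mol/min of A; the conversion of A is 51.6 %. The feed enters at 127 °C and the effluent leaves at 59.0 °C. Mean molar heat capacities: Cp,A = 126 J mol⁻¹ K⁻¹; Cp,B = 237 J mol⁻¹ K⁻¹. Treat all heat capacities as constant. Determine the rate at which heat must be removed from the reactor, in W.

Q_out = 112000 W

Extent of reaction ξ = 0.516 × 284 / 2 = 73.272 mol/min
Reaction term: ξ·ΔH°_rxn = 73.272 × -58.1 = -4257.1 kJ/min
Sensible, feed 127→25 °C: -3650 kJ/min
Outlet flows (mol/min): A 137.46, B 73.272
Sensible, products 25→59.0 °C: 1179.3 kJ/min
Q = ΔH = -6727.8 kJ/min = -112.13 kW
Heat removed = 112130 W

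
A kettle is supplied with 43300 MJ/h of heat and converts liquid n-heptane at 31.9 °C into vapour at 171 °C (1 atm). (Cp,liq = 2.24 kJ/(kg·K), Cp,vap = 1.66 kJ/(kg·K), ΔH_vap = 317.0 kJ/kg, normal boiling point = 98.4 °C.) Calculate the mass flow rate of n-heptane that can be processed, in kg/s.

ṁ = 20.5 kg/s

Δh = 2.24×(98.4−31.9) + 317.0 + 1.66×(171−98.4) = 586.48 kJ/kg
Q = 43300 MJ/h = 12028 kJ/s = 12028 kJ/s
ṁ = Q/Δh = 12028 / 586.48 = 20.509 kg/s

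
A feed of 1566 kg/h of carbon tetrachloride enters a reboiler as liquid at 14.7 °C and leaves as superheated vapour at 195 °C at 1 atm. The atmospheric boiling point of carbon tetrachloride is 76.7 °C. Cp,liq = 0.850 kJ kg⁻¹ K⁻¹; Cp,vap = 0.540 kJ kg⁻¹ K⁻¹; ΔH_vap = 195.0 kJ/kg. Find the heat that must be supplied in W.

Q = 136000 W

liquid 14.7→76.7 °C: 52.7 kJ/kg
vaporisation at 76.7 °C: 195 kJ/kg
vapour 76.7→195 °C: 63.882 kJ/kg
Δh = 52.7 + 195 + 63.882 = 311.58 kJ/kg
Q = ṁ·Δh = 1566 kg/h × 311.58 kJ/kg = 487940 kJ/h
|Q| = 135.54 kW = 135540 W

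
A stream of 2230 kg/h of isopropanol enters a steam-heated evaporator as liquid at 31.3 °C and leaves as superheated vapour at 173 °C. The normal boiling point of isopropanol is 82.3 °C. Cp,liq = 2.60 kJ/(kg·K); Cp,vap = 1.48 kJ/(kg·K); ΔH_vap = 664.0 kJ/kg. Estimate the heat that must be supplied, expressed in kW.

liquid 31.3→82.3 °C: 132.6 kJ/kg
vaporisation at 82.3 °C: 664 kJ/kg
vapour 82.3→173 °C: 134.24 kJ/kg
Δh = 132.6 + 664 + 134.24 = 930.84 kJ/kg
Q = ṁ·Δh = 2230 kg/h × 930.84 kJ/kg = 2.0758e+06 kJ/h
|Q| = 576.6 kW

Q = 577 kW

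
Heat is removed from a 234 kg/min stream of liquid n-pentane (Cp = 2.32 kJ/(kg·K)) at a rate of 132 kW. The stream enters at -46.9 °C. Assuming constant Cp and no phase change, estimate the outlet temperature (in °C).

Q = 132 kW = 7920 kJ/min
ΔT = Q/(ṁ·Cp) = 7920/(234×2.32) = 14.589 K
T_out = -46.9 − 14.589 = -61.489 °C

T_out = -61.5 °C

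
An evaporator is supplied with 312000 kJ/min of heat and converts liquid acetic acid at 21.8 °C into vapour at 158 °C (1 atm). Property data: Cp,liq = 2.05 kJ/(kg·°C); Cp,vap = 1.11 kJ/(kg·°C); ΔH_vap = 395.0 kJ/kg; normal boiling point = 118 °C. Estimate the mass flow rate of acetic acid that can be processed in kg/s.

Δh = 2.05×(118−21.8) + 395.0 + 1.11×(158−118) = 636.61 kJ/kg
Q = 312000 kJ/min = 5200 kJ/s = 5200 kJ/s
ṁ = Q/Δh = 5200 / 636.61 = 8.1683 kg/s

ṁ = 8.17 kg/s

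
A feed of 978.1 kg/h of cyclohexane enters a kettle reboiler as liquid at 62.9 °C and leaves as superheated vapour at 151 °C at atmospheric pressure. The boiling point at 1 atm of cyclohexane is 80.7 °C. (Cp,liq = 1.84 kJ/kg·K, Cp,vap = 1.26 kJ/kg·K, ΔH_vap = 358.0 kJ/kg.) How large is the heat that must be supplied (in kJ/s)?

Q = 130 kJ/s

liquid 62.9→80.7 °C: 32.752 kJ/kg
vaporisation at 80.7 °C: 358 kJ/kg
vapour 80.7→151 °C: 88.578 kJ/kg
Δh = 32.752 + 358 + 88.578 = 479.33 kJ/kg
Q = ṁ·Δh = 978.1 kg/h × 479.33 kJ/kg = 468830 kJ/h
|Q| = 130.23 kW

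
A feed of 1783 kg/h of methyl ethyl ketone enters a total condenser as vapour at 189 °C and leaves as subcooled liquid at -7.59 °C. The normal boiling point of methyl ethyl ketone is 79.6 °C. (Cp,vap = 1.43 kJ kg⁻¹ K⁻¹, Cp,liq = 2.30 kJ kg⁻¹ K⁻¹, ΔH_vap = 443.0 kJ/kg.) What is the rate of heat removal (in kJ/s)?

Q_c = 396 kJ/s

vapour 189→79.6 °C: -156.44 kJ/kg
condensation at 79.6 °C: -443 kJ/kg
liquid 79.6→-7.59 °C: -200.54 kJ/kg
Δh = -156.44 + -443 + -200.54 = -799.98 kJ/kg
Q = ṁ·Δh = 1783 kg/h × -799.98 kJ/kg = -1.4264e+06 kJ/h
|Q| = 396.21 kW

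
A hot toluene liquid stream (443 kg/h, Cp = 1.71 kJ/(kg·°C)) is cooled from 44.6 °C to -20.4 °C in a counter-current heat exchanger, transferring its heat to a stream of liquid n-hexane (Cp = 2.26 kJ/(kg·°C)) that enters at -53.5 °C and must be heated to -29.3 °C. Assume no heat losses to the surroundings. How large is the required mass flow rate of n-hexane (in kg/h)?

ṁ_c = 900 kg/h

Heat released by hot stream: Q = 443 × 1.71 × (44.6 − -20.4) = 49239 kJ/h
Energy balance on cold side (adiabatic exchanger): Q = ṁ_c·Cp_c·(T_c,out − T_c,in)
ṁ_c = 49239 / [2.26 × (-29.3 − -53.5)] = 900.3 kg/h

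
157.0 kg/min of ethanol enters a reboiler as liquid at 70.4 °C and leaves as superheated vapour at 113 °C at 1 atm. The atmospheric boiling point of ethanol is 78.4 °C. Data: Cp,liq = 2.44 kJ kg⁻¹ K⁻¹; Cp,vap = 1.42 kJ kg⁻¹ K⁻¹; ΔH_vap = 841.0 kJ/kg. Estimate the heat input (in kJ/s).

liquid 70.4→78.4 °C: 19.52 kJ/kg
vaporisation at 78.4 °C: 841 kJ/kg
vapour 78.4→113 °C: 49.132 kJ/kg
Δh = 19.52 + 841 + 49.132 = 909.65 kJ/kg
Q = ṁ·Δh = 157.0 kg/min × 909.65 kJ/kg = 142820 kJ/min
|Q| = 2380.3 kW

Q = 2380 kJ/s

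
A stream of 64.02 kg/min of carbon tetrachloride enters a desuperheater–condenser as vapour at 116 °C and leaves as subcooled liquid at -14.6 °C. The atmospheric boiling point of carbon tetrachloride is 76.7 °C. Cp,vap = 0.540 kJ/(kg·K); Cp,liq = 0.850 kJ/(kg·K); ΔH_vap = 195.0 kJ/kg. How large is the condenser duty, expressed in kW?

Q_c = 314 kW

vapour 116→76.7 °C: -21.222 kJ/kg
condensation at 76.7 °C: -195 kJ/kg
liquid 76.7→-14.6 °C: -77.605 kJ/kg
Δh = -21.222 + -195 + -77.605 = -293.83 kJ/kg
Q = ṁ·Δh = 64.02 kg/min × -293.83 kJ/kg = -18811 kJ/min
|Q| = 313.51 kW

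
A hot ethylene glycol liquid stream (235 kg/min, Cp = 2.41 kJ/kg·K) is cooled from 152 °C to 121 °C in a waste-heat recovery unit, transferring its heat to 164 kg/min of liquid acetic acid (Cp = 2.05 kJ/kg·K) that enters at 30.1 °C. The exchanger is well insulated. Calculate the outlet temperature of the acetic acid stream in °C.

T_c,out = 82.3 °C

Heat released by hot stream: Q = 235 × 2.41 × (152 − 121) = 17557 kJ/min
Energy balance on cold side (adiabatic exchanger): Q = ṁ_c·Cp_c·(T_c,out − T_c,in)
T_c,out = 30.1 + 17557/(164 × 2.05) = 82.321 °C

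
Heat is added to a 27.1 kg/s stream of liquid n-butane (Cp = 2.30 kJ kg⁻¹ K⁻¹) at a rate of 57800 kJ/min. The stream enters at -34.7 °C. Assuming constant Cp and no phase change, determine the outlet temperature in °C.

Q = 57800 kJ/min = 963.33 kJ/s
ΔT = Q/(ṁ·Cp) = 963.33/(27.1×2.30) = 15.455 K
T_out = -34.7 + 15.455 = -19.245 °C

T_out = -19.2 °C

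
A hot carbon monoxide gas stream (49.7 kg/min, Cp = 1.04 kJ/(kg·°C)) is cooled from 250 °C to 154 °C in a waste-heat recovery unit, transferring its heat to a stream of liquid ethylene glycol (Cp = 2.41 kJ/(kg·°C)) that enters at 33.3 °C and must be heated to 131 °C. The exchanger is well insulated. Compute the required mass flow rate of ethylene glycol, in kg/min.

ṁ_c = 21.1 kg/min

Heat released by hot stream: Q = 49.7 × 1.04 × (250 − 154) = 4962 kJ/min
Energy balance on cold side (adiabatic exchanger): Q = ṁ_c·Cp_c·(T_c,out − T_c,in)
ṁ_c = 4962 / [2.41 × (131 − 33.3)] = 21.074 kg/min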